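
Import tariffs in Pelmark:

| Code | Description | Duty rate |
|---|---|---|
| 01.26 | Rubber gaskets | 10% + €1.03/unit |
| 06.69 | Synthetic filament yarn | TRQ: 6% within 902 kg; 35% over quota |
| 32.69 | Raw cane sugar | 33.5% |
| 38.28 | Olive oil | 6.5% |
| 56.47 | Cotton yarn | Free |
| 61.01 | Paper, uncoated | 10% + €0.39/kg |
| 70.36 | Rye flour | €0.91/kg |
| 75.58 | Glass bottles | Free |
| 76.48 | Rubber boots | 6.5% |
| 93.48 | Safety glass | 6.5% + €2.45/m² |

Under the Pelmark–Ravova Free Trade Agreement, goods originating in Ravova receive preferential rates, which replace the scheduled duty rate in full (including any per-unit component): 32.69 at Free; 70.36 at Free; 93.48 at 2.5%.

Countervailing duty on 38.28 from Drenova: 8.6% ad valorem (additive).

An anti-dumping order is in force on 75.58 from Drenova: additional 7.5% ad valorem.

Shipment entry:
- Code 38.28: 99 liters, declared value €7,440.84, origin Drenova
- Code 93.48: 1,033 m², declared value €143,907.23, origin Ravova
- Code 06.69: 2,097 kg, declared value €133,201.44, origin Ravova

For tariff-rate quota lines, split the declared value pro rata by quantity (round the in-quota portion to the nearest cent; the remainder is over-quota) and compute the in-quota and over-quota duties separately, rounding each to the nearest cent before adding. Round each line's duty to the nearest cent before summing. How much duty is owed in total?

€34,726.19

Line 1 (38.28, Drenova, 99 liters, €7,440.84):
Base rate for 38.28 is 6.5%.
Additional duty on 38.28 from Drenova: +8.6%. Applied ad valorem rate: 6.5% + 8.6% = 15.1%.
Duty = €7,440.84 × 15.1% = €1,123.57.
Line 2 (93.48, Ravova, 1,033 m², €143,907.23):
Base rate for 93.48 is 6.5% + €2.45/m².
Origin Ravova qualifies under the Pelmark–Ravova agreement and 93.48 is covered: preferential rate 2.5% applies instead.
Duty = €143,907.23 × 2.5% = €3,597.68.
Line 3 (06.69, Ravova, 2,097 kg, €133,201.44):
Code 06.69 is under a tariff-rate quota (threshold 902 kg). In-quota: 902 kg at 6%; over-quota: 1,195 kg at 35%.
Pro-rata value split: in-quota = €133,201.44 × 902/2,097 = €57,295.04; over-quota = €133,201.44 − €57,295.04 = €75,906.40.
In-quota duty = €57,295.04 × 6% = €3,437.70. Over-quota duty = €75,906.40 × 35% = €26,567.24.
Line duty = €3,437.70 + €26,567.24 = €30,004.94.
Total = €1,123.57 + €3,597.68 + €30,004.94 = €34,726.19.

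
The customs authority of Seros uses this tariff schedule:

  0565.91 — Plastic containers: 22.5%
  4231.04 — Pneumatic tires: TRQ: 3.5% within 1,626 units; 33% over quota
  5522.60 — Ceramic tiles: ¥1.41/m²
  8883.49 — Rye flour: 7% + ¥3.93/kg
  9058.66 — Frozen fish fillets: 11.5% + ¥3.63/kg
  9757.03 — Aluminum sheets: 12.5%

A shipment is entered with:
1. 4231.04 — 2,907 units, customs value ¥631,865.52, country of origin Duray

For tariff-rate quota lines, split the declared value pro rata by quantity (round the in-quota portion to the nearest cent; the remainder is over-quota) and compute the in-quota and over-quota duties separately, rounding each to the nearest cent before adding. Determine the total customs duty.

¥104,254.55

Line 1 (4231.04, Duray, 2,907 units, ¥631,865.52):
Code 4231.04 is under a tariff-rate quota (threshold 1,626 units). In-quota: 1,626 units at 3.5%; over-quota: 1,281 units at 33%.
Pro-rata value split: in-quota = ¥631,865.52 × 1,626/2,907 = ¥353,427.36; over-quota = ¥631,865.52 − ¥353,427.36 = ¥278,438.16.
In-quota duty = ¥353,427.36 × 3.5% = ¥12,369.96. Over-quota duty = ¥278,438.16 × 33% = ¥91,884.59.
Line duty = ¥12,369.96 + ¥91,884.59 = ¥104,254.55.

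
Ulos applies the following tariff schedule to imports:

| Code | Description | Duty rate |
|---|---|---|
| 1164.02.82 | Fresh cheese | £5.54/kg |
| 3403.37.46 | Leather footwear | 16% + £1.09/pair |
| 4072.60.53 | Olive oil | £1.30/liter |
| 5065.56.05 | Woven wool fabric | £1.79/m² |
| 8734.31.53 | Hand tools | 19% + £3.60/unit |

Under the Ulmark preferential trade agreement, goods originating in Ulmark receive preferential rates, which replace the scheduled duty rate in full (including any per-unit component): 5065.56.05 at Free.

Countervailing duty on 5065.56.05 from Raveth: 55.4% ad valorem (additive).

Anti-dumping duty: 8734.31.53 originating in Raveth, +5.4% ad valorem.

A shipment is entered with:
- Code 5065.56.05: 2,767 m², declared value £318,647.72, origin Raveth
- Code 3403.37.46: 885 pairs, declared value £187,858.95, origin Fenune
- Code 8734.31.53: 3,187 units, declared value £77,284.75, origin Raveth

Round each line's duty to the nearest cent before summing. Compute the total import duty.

£242,836.53

Line 1 (5065.56.05, Raveth, 2,767 m², £318,647.72):
Base rate for 5065.56.05 is £1.79/m².
5065.56.05 has an FTA preferential rate, but origin Raveth is not Ulmark; base rate stands.
Additional duty on 5065.56.05 from Raveth: +55.4% ad valorem. Applied ad valorem rate = 55.4%.
Duty = £318,647.72 × 55.4% + 2,767 × £1.79 = £181,483.77.
Line 2 (3403.37.46, Fenune, 885 pairs, £187,858.95):
Base rate for 3403.37.46 is 16% + £1.09/pair.
Duty = £187,858.95 × 16% + 885 × £1.09 = £31,022.08.
Line 3 (8734.31.53, Raveth, 3,187 units, £77,284.75):
Base rate for 8734.31.53 is 19% + £3.60/unit.
Additional duty on 8734.31.53 from Raveth: +5.4%. Applied ad valorem rate: 19% + 5.4% = 24.4%.
Duty = £77,284.75 × 24.4% + 3,187 × £3.60 = £30,330.68.
Total = £181,483.77 + £31,022.08 + £30,330.68 = £242,836.53.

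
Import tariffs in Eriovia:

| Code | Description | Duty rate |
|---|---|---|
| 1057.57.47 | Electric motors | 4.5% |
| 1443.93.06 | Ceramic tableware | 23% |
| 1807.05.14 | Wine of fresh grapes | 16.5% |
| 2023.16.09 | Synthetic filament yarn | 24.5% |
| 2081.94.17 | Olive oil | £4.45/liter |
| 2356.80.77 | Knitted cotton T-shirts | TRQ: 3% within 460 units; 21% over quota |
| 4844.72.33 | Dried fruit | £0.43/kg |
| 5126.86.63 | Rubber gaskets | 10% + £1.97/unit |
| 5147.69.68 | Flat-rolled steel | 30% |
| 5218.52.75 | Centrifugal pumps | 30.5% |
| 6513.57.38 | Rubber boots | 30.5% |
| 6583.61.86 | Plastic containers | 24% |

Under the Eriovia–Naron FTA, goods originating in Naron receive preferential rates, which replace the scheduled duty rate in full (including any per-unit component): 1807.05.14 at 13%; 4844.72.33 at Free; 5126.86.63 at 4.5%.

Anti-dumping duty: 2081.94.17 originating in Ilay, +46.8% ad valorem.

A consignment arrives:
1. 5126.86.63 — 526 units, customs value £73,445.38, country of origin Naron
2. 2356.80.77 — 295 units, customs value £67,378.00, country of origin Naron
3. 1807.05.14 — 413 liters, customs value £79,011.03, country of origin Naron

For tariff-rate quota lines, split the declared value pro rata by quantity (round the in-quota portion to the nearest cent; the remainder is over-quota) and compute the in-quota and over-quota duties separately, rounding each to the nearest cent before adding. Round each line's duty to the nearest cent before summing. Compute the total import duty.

Line 1 (5126.86.63, Naron, 526 units, £73,445.38):
Base rate for 5126.86.63 is 10% + £1.97/unit.
Origin Naron qualifies under the Eriovia–Naron agreement and 5126.86.63 is covered: preferential rate 4.5% applies instead.
Duty = £73,445.38 × 4.5% = £3,305.04.
Line 2 (2356.80.77, Naron, 295 units, £67,378.00):
Code 2356.80.77 is under a tariff-rate quota (threshold 460 units). Quantity 295 units is within the quota, so the in-quota rate 3% applies to the full value.
Duty = £67,378.00 × 3% = £2,021.34.
Line 3 (1807.05.14, Naron, 413 liters, £79,011.03):
Base rate for 1807.05.14 is 16.5%.
Origin Naron qualifies under the Eriovia–Naron agreement and 1807.05.14 is covered: preferential rate 13% applies instead.
Duty = £79,011.03 × 13% = £10,271.43.
Total = £3,305.04 + £2,021.34 + £10,271.43 = £15,597.81.

£15,597.81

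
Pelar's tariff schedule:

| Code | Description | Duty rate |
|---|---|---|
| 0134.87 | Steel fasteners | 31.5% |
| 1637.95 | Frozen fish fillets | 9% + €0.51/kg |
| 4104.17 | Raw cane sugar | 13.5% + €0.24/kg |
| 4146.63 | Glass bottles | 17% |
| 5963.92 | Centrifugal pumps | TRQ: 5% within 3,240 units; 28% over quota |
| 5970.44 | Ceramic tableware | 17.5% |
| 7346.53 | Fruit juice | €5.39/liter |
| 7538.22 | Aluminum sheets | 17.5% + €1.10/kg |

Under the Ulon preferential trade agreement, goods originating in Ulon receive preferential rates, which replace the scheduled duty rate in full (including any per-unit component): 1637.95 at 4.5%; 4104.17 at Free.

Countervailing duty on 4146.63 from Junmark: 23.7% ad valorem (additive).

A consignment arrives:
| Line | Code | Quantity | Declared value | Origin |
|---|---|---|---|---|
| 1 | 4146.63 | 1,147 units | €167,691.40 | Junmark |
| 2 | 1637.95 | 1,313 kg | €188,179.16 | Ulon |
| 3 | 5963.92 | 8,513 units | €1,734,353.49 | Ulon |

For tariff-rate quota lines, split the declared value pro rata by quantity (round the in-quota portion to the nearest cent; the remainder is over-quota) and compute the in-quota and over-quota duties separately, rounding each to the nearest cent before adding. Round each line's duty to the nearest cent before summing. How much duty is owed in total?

€410,517.84

Line 1 (4146.63, Junmark, 1,147 units, €167,691.40):
Base rate for 4146.63 is 17%.
Additional duty on 4146.63 from Junmark: +23.7%. Applied ad valorem rate: 17% + 23.7% = 40.7%.
Duty = €167,691.40 × 40.7% = €68,250.40.
Line 2 (1637.95, Ulon, 1,313 kg, €188,179.16):
Base rate for 1637.95 is 9% + €0.51/kg.
Origin Ulon qualifies under the Pelar–Ulon agreement and 1637.95 is covered: preferential rate 4.5% applies instead.
Duty = €188,179.16 × 4.5% = €8,468.06.
Line 3 (5963.92, Ulon, 8,513 units, €1,734,353.49):
Code 5963.92 is under a tariff-rate quota (threshold 3,240 units). In-quota: 3,240 units at 5%; over-quota: 5,273 units at 28%.
Pro-rata value split: in-quota = €1,734,353.49 × 3,240/8,513 = €660,085.20; over-quota = €1,734,353.49 − €660,085.20 = €1,074,268.29.
In-quota duty = €660,085.20 × 5% = €33,004.26. Over-quota duty = €1,074,268.29 × 28% = €300,795.12.
Line duty = €33,004.26 + €300,795.12 = €333,799.38.
Total = €68,250.40 + €8,468.06 + €333,799.38 = €410,517.84.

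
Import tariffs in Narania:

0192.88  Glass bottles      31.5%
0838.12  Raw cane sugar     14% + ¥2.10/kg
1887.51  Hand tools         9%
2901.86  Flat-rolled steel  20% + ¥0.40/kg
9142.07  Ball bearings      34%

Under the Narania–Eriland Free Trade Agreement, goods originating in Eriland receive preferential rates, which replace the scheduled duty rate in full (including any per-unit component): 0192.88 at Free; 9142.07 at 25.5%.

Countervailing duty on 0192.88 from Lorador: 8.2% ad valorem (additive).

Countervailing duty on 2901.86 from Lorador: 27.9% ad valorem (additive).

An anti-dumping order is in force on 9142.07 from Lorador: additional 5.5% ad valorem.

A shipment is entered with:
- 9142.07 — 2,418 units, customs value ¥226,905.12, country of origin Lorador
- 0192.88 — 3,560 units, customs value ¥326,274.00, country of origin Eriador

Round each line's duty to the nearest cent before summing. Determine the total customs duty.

Line 1 (9142.07, Lorador, 2,418 units, ¥226,905.12):
Base rate for 9142.07 is 34%.
9142.07 has an FTA preferential rate, but origin Lorador is not Eriland; base rate stands.
Additional duty on 9142.07 from Lorador: +5.5%. Applied ad valorem rate: 34% + 5.5% = 39.5%.
Duty = ¥226,905.12 × 39.5% = ¥89,627.52.
Line 2 (0192.88, Eriador, 3,560 units, ¥326,274.00):
Base rate for 0192.88 is 31.5%.
0192.88 has an FTA preferential rate, but origin Eriador is not Eriland; base rate stands.
The additional-duty order on 0192.88 targets Lorador, not Eriador; it does not apply.
Duty = ¥326,274.00 × 31.5% = ¥102,776.31.
Total = ¥89,627.52 + ¥102,776.31 = ¥192,403.83.

¥192,403.83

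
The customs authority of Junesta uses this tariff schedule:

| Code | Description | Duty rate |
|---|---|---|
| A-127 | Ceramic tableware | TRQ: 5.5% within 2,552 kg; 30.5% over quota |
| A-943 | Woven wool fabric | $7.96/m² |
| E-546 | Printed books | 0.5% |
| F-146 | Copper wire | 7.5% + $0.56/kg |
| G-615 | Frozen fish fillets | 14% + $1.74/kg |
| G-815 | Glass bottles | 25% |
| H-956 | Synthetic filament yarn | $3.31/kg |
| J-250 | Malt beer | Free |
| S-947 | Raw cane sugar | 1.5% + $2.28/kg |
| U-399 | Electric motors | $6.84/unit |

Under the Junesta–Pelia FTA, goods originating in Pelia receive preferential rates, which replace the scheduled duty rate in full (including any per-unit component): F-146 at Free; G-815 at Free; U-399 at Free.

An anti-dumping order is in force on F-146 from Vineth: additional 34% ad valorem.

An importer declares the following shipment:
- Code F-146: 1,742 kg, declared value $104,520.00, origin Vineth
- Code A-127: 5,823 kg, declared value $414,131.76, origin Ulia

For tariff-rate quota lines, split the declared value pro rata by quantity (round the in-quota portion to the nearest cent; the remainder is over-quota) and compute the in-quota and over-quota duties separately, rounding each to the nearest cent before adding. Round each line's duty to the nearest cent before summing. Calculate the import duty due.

$125,286.94

Line 1 (F-146, Vineth, 1,742 kg, $104,520.00):
Base rate for F-146 is 7.5% + $0.56/kg.
F-146 has an FTA preferential rate, but origin Vineth is not Pelia; base rate stands.
Additional duty on F-146 from Vineth: +34%. Applied ad valorem rate: 7.5% + 34% = 41.5%.
Duty = $104,520.00 × 41.5% + 1,742 × $0.56 = $44,351.32.
Line 2 (A-127, Ulia, 5,823 kg, $414,131.76):
Code A-127 is under a tariff-rate quota (threshold 2,552 kg). In-quota: 2,552 kg at 5.5%; over-quota: 3,271 kg at 30.5%.
Pro-rata value split: in-quota = $414,131.76 × 2,552/5,823 = $181,498.24; over-quota = $414,131.76 − $181,498.24 = $232,633.52.
In-quota duty = $181,498.24 × 5.5% = $9,982.40. Over-quota duty = $232,633.52 × 30.5% = $70,953.22.
Line duty = $9,982.40 + $70,953.22 = $80,935.62.
Total = $44,351.32 + $80,935.62 = $125,286.94.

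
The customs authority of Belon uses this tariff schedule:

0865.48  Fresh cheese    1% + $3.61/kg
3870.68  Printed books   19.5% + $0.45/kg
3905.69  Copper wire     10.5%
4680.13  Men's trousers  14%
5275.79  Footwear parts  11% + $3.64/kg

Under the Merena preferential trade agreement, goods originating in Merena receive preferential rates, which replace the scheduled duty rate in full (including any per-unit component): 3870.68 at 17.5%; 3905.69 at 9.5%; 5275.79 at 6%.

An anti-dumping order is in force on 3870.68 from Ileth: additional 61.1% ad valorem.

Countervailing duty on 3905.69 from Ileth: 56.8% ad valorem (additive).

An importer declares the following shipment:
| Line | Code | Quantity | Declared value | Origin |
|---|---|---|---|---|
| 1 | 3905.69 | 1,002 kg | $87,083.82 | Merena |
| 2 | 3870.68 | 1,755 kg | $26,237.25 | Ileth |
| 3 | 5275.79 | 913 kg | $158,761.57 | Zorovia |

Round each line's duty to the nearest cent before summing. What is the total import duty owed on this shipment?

Line 1 (3905.69, Merena, 1,002 kg, $87,083.82):
Base rate for 3905.69 is 10.5%.
Origin Merena qualifies under the Belon–Merena agreement and 3905.69 is covered: preferential rate 9.5% applies instead.
The additional-duty order on 3905.69 targets Ileth, not Merena; it does not apply.
Duty = $87,083.82 × 9.5% = $8,272.96.
Line 2 (3870.68, Ileth, 1,755 kg, $26,237.25):
Base rate for 3870.68 is 19.5% + $0.45/kg.
3870.68 has an FTA preferential rate, but origin Ileth is not Merena; base rate stands.
Additional duty on 3870.68 from Ileth: +61.1%. Applied ad valorem rate: 19.5% + 61.1% = 80.6%.
Duty = $26,237.25 × 80.6% + 1,755 × $0.45 = $21,936.97.
Line 3 (5275.79, Zorovia, 913 kg, $158,761.57):
Base rate for 5275.79 is 11% + $3.64/kg.
5275.79 has an FTA preferential rate, but origin Zorovia is not Merena; base rate stands.
Duty = $158,761.57 × 11% + 913 × $3.64 = $20,787.09.
Total = $8,272.96 + $21,936.97 + $20,787.09 = $50,997.02.

$50,997.02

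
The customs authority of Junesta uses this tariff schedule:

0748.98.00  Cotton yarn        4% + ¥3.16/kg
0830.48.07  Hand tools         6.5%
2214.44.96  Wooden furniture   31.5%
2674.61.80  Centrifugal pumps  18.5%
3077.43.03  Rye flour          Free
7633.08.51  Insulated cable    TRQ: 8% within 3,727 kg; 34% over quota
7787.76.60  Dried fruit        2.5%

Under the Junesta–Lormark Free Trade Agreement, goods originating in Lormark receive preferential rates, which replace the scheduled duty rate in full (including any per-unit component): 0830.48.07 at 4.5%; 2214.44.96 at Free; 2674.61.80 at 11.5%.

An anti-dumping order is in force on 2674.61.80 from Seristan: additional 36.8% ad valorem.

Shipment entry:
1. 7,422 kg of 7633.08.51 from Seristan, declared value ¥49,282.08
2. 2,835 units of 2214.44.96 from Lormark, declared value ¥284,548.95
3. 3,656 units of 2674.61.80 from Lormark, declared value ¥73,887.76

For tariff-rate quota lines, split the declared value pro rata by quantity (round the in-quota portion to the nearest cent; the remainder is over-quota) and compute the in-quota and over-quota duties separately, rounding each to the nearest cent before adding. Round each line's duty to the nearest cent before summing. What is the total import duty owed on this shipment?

Line 1 (7633.08.51, Seristan, 7,422 kg, ¥49,282.08):
Code 7633.08.51 is under a tariff-rate quota (threshold 3,727 kg). In-quota: 3,727 kg at 8%; over-quota: 3,695 kg at 34%.
Pro-rata value split: in-quota = ¥49,282.08 × 3,727/7,422 = ¥24,747.28; over-quota = ¥49,282.08 − ¥24,747.28 = ¥24,534.80.
In-quota duty = ¥24,747.28 × 8% = ¥1,979.78. Over-quota duty = ¥24,534.80 × 34% = ¥8,341.83.
Line duty = ¥1,979.78 + ¥8,341.83 = ¥10,321.61.
Line 2 (2214.44.96, Lormark, 2,835 units, ¥284,548.95):
Base rate for 2214.44.96 is 31.5%.
Origin Lormark qualifies under the Junesta–Lormark agreement and 2214.44.96 is covered: preferential rate Free applies instead.
Duty = ¥284,548.95 × 0% = ¥0.00.
Line 3 (2674.61.80, Lormark, 3,656 units, ¥73,887.76):
Base rate for 2674.61.80 is 18.5%.
Origin Lormark qualifies under the Junesta–Lormark agreement and 2674.61.80 is covered: preferential rate 11.5% applies instead.
The additional-duty order on 2674.61.80 targets Seristan, not Lormark; it does not apply.
Duty = ¥73,887.76 × 11.5% = ¥8,497.09.
Total = ¥10,321.61 + ¥0.00 + ¥8,497.09 = ¥18,818.70.

¥18,818.70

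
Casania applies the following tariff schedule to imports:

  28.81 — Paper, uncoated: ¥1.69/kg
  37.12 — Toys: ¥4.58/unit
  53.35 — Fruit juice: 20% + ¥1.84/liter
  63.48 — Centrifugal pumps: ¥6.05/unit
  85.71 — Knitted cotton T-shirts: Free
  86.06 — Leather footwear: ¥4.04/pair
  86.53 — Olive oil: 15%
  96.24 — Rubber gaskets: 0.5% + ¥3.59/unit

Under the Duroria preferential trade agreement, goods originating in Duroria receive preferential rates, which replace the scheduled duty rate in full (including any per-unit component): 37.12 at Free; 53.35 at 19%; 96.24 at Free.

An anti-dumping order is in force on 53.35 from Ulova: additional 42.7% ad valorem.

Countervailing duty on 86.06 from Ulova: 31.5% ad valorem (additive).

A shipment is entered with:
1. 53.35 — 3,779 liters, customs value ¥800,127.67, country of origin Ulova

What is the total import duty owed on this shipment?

Line 1 (53.35, Ulova, 3,779 liters, ¥800,127.67):
Base rate for 53.35 is 20% + ¥1.84/liter.
53.35 has an FTA preferential rate, but origin Ulova is not Duroria; base rate stands.
Additional duty on 53.35 from Ulova: +42.7%. Applied ad valorem rate: 20% + 42.7% = 62.7%.
Duty = ¥800,127.67 × 62.7% + 3,779 × ¥1.84 = ¥508,633.41.

¥508,633.41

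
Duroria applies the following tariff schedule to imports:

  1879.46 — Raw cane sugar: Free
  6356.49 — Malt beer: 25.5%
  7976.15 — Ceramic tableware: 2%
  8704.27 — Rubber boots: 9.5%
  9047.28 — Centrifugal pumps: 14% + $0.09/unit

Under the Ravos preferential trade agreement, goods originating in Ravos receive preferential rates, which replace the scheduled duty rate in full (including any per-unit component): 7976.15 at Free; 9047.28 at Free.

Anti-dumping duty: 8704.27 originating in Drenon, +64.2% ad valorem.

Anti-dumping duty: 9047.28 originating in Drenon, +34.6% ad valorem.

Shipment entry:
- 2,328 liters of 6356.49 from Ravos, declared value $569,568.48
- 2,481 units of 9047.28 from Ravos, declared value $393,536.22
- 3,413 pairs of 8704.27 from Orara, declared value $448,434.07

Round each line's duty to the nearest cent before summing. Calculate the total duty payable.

$187,841.20

Line 1 (6356.49, Ravos, 2,328 liters, $569,568.48):
Base rate for 6356.49 is 25.5%.
Origin Ravos is the FTA partner but 6356.49 is not on the preference list; base rate stands.
Duty = $569,568.48 × 25.5% = $145,239.96.
Line 2 (9047.28, Ravos, 2,481 units, $393,536.22):
Base rate for 9047.28 is 14% + $0.09/unit.
Origin Ravos qualifies under the Duroria–Ravos agreement and 9047.28 is covered: preferential rate Free applies instead.
The additional-duty order on 9047.28 targets Drenon, not Ravos; it does not apply.
Duty = $393,536.22 × 0% = $0.00.
Line 3 (8704.27, Orara, 3,413 pairs, $448,434.07):
Base rate for 8704.27 is 9.5%.
The additional-duty order on 8704.27 targets Drenon, not Orara; it does not apply.
Duty = $448,434.07 × 9.5% = $42,601.24.
Total = $145,239.96 + $0.00 + $42,601.24 = $187,841.20.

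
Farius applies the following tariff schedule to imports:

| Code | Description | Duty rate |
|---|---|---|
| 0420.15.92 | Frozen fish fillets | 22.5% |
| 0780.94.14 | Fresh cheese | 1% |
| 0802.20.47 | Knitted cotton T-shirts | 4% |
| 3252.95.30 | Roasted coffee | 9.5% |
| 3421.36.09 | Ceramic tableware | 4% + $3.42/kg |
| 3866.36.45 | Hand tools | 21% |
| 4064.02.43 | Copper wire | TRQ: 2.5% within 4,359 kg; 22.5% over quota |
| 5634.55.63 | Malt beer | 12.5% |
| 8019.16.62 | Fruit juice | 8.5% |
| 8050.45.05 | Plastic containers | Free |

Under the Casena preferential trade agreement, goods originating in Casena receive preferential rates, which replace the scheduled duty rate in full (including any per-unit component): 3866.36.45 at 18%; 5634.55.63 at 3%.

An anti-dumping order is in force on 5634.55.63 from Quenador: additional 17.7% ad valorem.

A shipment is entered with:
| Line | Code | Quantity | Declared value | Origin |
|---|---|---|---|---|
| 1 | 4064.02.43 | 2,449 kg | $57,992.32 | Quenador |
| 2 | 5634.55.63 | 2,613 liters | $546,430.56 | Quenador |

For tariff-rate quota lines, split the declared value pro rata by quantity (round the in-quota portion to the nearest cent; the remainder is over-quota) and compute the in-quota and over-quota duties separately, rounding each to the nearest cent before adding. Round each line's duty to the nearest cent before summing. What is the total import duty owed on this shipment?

$166,471.84

Line 1 (4064.02.43, Quenador, 2,449 kg, $57,992.32):
Code 4064.02.43 is under a tariff-rate quota (threshold 4,359 kg). Quantity 2,449 kg is within the quota, so the in-quota rate 2.5% applies to the full value.
Duty = $57,992.32 × 2.5% = $1,449.81.
Line 2 (5634.55.63, Quenador, 2,613 liters, $546,430.56):
Base rate for 5634.55.63 is 12.5%.
5634.55.63 has an FTA preferential rate, but origin Quenador is not Casena; base rate stands.
Additional duty on 5634.55.63 from Quenador: +17.7%. Applied ad valorem rate: 12.5% + 17.7% = 30.2%.
Duty = $546,430.56 × 30.2% = $165,022.03.
Total = $1,449.81 + $165,022.03 = $166,471.84.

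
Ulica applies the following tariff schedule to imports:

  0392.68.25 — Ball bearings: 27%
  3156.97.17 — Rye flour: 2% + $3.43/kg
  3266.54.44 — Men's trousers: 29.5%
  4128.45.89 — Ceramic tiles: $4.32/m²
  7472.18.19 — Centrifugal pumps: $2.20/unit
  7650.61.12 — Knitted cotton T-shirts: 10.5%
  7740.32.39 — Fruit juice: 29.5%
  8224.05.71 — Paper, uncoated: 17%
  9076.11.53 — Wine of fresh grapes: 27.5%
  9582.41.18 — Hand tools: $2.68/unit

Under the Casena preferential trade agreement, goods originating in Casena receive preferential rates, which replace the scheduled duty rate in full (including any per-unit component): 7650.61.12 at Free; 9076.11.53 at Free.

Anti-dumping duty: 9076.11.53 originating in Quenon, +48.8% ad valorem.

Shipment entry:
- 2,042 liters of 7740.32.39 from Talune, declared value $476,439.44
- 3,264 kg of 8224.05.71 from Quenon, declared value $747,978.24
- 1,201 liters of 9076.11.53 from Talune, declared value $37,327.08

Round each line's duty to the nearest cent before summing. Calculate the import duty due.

Line 1 (7740.32.39, Talune, 2,042 liters, $476,439.44):
Base rate for 7740.32.39 is 29.5%.
Duty = $476,439.44 × 29.5% = $140,549.63.
Line 2 (8224.05.71, Quenon, 3,264 kg, $747,978.24):
Base rate for 8224.05.71 is 17%.
Duty = $747,978.24 × 17% = $127,156.30.
Line 3 (9076.11.53, Talune, 1,201 liters, $37,327.08):
Base rate for 9076.11.53 is 27.5%.
9076.11.53 has an FTA preferential rate, but origin Talune is not Casena; base rate stands.
The additional-duty order on 9076.11.53 targets Quenon, not Talune; it does not apply.
Duty = $37,327.08 × 27.5% = $10,264.95.
Total = $140,549.63 + $127,156.30 + $10,264.95 = $277,970.88.

$277,970.88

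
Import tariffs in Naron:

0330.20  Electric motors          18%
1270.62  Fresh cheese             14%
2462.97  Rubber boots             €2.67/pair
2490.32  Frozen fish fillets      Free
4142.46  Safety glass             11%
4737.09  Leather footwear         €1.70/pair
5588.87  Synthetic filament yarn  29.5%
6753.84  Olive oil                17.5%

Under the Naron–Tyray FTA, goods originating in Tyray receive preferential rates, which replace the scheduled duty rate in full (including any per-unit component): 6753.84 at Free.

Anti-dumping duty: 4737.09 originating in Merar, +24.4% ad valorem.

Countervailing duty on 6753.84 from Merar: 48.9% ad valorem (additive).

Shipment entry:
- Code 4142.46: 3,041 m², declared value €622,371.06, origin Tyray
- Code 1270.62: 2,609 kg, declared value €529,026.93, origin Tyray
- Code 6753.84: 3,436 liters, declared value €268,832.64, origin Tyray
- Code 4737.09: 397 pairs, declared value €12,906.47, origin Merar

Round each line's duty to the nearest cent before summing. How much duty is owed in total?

€146,348.67

Line 1 (4142.46, Tyray, 3,041 m², €622,371.06):
Base rate for 4142.46 is 11%.
Origin Tyray is the FTA partner but 4142.46 is not on the preference list; base rate stands.
Duty = €622,371.06 × 11% = €68,460.82.
Line 2 (1270.62, Tyray, 2,609 kg, €529,026.93):
Base rate for 1270.62 is 14%.
Origin Tyray is the FTA partner but 1270.62 is not on the preference list; base rate stands.
Duty = €529,026.93 × 14% = €74,063.77.
Line 3 (6753.84, Tyray, 3,436 liters, €268,832.64):
Base rate for 6753.84 is 17.5%.
Origin Tyray qualifies under the Naron–Tyray agreement and 6753.84 is covered: preferential rate Free applies instead.
The additional-duty order on 6753.84 targets Merar, not Tyray; it does not apply.
Duty = €268,832.64 × 0% = €0.00.
Line 4 (4737.09, Merar, 397 pairs, €12,906.47):
Base rate for 4737.09 is €1.70/pair.
Additional duty on 4737.09 from Merar: +24.4% ad valorem. Applied ad valorem rate = 24.4%.
Duty = €12,906.47 × 24.4% + 397 × €1.70 = €3,824.08.
Total = €68,460.82 + €74,063.77 + €0.00 + €3,824.08 = €146,348.67.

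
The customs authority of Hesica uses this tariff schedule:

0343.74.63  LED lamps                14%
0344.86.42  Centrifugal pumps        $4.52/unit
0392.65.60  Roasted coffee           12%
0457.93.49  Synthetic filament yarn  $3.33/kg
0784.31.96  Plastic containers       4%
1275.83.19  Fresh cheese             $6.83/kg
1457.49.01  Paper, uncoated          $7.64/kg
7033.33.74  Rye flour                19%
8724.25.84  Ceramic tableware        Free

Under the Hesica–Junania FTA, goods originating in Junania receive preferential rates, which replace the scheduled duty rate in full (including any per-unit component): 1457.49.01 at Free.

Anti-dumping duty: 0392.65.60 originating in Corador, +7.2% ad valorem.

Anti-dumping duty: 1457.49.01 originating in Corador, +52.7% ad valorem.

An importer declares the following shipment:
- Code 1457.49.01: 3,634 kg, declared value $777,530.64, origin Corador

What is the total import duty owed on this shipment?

$437,522.41

Line 1 (1457.49.01, Corador, 3,634 kg, $777,530.64):
Base rate for 1457.49.01 is $7.64/kg.
1457.49.01 has an FTA preferential rate, but origin Corador is not Junania; base rate stands.
Additional duty on 1457.49.01 from Corador: +52.7% ad valorem. Applied ad valorem rate = 52.7%.
Duty = $777,530.64 × 52.7% + 3,634 × $7.64 = $437,522.41.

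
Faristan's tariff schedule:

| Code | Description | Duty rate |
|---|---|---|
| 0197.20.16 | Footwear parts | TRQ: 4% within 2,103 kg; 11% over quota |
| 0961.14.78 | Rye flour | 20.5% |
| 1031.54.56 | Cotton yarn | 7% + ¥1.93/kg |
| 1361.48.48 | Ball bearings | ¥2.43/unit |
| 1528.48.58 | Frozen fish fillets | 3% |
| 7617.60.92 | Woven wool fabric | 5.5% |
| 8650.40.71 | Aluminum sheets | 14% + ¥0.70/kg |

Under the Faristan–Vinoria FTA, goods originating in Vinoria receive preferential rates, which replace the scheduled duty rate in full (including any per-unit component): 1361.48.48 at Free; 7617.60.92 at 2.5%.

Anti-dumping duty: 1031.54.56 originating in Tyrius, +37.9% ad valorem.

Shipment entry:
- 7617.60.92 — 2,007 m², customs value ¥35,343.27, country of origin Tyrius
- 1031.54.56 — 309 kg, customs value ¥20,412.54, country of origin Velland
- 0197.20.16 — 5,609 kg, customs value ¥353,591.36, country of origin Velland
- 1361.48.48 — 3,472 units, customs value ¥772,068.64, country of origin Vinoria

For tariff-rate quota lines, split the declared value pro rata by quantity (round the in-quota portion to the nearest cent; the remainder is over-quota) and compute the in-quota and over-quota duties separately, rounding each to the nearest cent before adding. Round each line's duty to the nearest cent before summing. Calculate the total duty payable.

¥33,584.06

Line 1 (7617.60.92, Tyrius, 2,007 m², ¥35,343.27):
Base rate for 7617.60.92 is 5.5%.
7617.60.92 has an FTA preferential rate, but origin Tyrius is not Vinoria; base rate stands.
Duty = ¥35,343.27 × 5.5% = ¥1,943.88.
Line 2 (1031.54.56, Velland, 309 kg, ¥20,412.54):
Base rate for 1031.54.56 is 7% + ¥1.93/kg.
The additional-duty order on 1031.54.56 targets Tyrius, not Velland; it does not apply.
Duty = ¥20,412.54 × 7% + 309 × ¥1.93 = ¥2,025.25.
Line 3 (0197.20.16, Velland, 5,609 kg, ¥353,591.36):
Code 0197.20.16 is under a tariff-rate quota (threshold 2,103 kg). In-quota: 2,103 kg at 4%; over-quota: 3,506 kg at 11%.
Pro-rata value split: in-quota = ¥353,591.36 × 2,103/5,609 = ¥132,573.12; over-quota = ¥353,591.36 − ¥132,573.12 = ¥221,018.24.
In-quota duty = ¥132,573.12 × 4% = ¥5,302.92. Over-quota duty = ¥221,018.24 × 11% = ¥24,312.01.
Line duty = ¥5,302.92 + ¥24,312.01 = ¥29,614.93.
Line 4 (1361.48.48, Vinoria, 3,472 units, ¥772,068.64):
Base rate for 1361.48.48 is ¥2.43/unit.
Origin Vinoria qualifies under the Faristan–Vinoria agreement and 1361.48.48 is covered: preferential rate Free applies instead.
Duty = ¥772,068.64 × 0% = ¥0.00.
Total = ¥1,943.88 + ¥2,025.25 + ¥29,614.93 + ¥0.00 = ¥33,584.06.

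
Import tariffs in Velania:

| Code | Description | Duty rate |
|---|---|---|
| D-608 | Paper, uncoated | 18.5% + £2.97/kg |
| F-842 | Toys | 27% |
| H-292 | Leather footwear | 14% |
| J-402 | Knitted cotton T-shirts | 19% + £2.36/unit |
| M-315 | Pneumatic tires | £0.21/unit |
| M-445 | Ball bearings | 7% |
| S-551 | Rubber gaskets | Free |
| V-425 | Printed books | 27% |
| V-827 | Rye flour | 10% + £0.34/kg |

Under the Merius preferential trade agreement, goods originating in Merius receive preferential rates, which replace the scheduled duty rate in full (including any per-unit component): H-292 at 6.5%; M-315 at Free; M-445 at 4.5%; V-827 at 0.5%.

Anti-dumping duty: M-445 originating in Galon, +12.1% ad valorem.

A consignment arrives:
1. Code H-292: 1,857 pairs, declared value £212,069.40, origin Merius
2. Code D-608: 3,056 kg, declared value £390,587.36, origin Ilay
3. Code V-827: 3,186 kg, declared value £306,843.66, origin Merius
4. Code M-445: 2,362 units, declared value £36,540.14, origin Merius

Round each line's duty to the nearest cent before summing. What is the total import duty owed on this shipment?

Line 1 (H-292, Merius, 1,857 pairs, £212,069.40):
Base rate for H-292 is 14%.
Origin Merius qualifies under the Velania–Merius agreement and H-292 is covered: preferential rate 6.5% applies instead.
Duty = £212,069.40 × 6.5% = £13,784.51.
Line 2 (D-608, Ilay, 3,056 kg, £390,587.36):
Base rate for D-608 is 18.5% + £2.97/kg.
Duty = £390,587.36 × 18.5% + 3,056 × £2.97 = £81,334.98.
Line 3 (V-827, Merius, 3,186 kg, £306,843.66):
Base rate for V-827 is 10% + £0.34/kg.
Origin Merius qualifies under the Velania–Merius agreement and V-827 is covered: preferential rate 0.5% applies instead.
Duty = £306,843.66 × 0.5% = £1,534.22.
Line 4 (M-445, Merius, 2,362 units, £36,540.14):
Base rate for M-445 is 7%.
Origin Merius qualifies under the Velania–Merius agreement and M-445 is covered: preferential rate 4.5% applies instead.
The additional-duty order on M-445 targets Galon, not Merius; it does not apply.
Duty = £36,540.14 × 4.5% = £1,644.31.
Total = £13,784.51 + £81,334.98 + £1,534.22 + £1,644.31 = £98,298.02.

£98,298.02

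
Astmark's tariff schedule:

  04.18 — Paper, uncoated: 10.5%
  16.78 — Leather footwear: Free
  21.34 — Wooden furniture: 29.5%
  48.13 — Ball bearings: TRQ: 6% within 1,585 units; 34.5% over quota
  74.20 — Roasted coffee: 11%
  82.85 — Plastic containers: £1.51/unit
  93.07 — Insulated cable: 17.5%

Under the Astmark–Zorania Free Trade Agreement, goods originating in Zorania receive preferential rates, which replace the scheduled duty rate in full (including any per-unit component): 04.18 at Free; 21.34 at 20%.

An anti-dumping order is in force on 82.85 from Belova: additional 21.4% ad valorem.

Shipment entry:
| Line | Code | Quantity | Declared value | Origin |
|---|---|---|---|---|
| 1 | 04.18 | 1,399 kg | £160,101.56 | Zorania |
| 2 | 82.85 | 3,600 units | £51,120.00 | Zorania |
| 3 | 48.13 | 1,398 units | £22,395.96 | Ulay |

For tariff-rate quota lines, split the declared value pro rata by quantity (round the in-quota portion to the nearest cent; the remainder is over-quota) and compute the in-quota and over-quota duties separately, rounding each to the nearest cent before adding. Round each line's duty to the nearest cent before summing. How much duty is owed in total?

Line 1 (04.18, Zorania, 1,399 kg, £160,101.56):
Base rate for 04.18 is 10.5%.
Origin Zorania qualifies under the Astmark–Zorania agreement and 04.18 is covered: preferential rate Free applies instead.
Duty = £160,101.56 × 0% = £0.00.
Line 2 (82.85, Zorania, 3,600 units, £51,120.00):
Base rate for 82.85 is £1.51/unit.
Origin Zorania is the FTA partner but 82.85 is not on the preference list; base rate stands.
The additional-duty order on 82.85 targets Belova, not Zorania; it does not apply.
Duty = 3,600 × £1.51 = £5,436.00.
Line 3 (48.13, Ulay, 1,398 units, £22,395.96):
Code 48.13 is under a tariff-rate quota (threshold 1,585 units). Quantity 1,398 units is within the quota, so the in-quota rate 6% applies to the full value.
Duty = £22,395.96 × 6% = £1,343.76.
Total = £0.00 + £5,436.00 + £1,343.76 = £6,779.76.

£6,779.76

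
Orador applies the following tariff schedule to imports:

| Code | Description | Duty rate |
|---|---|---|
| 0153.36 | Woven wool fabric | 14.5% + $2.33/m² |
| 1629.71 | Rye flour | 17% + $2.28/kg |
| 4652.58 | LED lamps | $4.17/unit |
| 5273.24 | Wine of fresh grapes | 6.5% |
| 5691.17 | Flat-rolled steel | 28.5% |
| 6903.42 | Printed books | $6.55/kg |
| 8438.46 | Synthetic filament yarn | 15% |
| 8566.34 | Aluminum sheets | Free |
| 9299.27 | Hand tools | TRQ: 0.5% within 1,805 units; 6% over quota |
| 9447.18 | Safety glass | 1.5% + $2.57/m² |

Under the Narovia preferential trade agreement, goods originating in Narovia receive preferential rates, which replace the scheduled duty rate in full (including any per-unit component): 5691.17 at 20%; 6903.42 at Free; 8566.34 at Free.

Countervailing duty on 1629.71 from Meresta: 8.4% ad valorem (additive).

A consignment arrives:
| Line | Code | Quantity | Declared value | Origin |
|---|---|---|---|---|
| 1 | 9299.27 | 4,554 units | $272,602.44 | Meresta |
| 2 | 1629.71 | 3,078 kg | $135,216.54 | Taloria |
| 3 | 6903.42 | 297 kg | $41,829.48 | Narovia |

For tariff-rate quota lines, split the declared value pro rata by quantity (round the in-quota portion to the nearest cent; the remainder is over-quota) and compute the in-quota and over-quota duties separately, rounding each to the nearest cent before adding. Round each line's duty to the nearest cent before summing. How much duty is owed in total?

$40,418.20

Line 1 (9299.27, Meresta, 4,554 units, $272,602.44):
Code 9299.27 is under a tariff-rate quota (threshold 1,805 units). In-quota: 1,805 units at 0.5%; over-quota: 2,749 units at 6%.
Pro-rata value split: in-quota = $272,602.44 × 1,805/4,554 = $108,047.30; over-quota = $272,602.44 − $108,047.30 = $164,555.14.
In-quota duty = $108,047.30 × 0.5% = $540.24. Over-quota duty = $164,555.14 × 6% = $9,873.31.
Line duty = $540.24 + $9,873.31 = $10,413.55.
Line 2 (1629.71, Taloria, 3,078 kg, $135,216.54):
Base rate for 1629.71 is 17% + $2.28/kg.
The additional-duty order on 1629.71 targets Meresta, not Taloria; it does not apply.
Duty = $135,216.54 × 17% + 3,078 × $2.28 = $30,004.65.
Line 3 (6903.42, Narovia, 297 kg, $41,829.48):
Base rate for 6903.42 is $6.55/kg.
Origin Narovia qualifies under the Orador–Narovia agreement and 6903.42 is covered: preferential rate Free applies instead.
Duty = $41,829.48 × 0% = $0.00.
Total = $10,413.55 + $30,004.65 + $0.00 = $40,418.20.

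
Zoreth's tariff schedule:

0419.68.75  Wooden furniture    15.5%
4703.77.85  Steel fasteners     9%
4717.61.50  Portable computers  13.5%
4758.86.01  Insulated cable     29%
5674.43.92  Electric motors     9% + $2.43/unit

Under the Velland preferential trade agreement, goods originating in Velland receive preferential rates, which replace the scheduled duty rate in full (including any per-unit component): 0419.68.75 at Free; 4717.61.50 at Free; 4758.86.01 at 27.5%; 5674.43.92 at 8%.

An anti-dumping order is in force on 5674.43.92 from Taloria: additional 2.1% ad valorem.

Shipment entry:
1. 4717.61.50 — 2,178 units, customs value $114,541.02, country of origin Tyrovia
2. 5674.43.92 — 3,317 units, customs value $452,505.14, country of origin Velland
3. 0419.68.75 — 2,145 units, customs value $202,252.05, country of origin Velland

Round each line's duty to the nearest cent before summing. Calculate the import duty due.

$51,663.45

Line 1 (4717.61.50, Tyrovia, 2,178 units, $114,541.02):
Base rate for 4717.61.50 is 13.5%.
4717.61.50 has an FTA preferential rate, but origin Tyrovia is not Velland; base rate stands.
Duty = $114,541.02 × 13.5% = $15,463.04.
Line 2 (5674.43.92, Velland, 3,317 units, $452,505.14):
Base rate for 5674.43.92 is 9% + $2.43/unit.
Origin Velland qualifies under the Zoreth–Velland agreement and 5674.43.92 is covered: preferential rate 8% applies instead.
The additional-duty order on 5674.43.92 targets Taloria, not Velland; it does not apply.
Duty = $452,505.14 × 8% = $36,200.41.
Line 3 (0419.68.75, Velland, 2,145 units, $202,252.05):
Base rate for 0419.68.75 is 15.5%.
Origin Velland qualifies under the Zoreth–Velland agreement and 0419.68.75 is covered: preferential rate Free applies instead.
Duty = $202,252.05 × 0% = $0.00.
Total = $15,463.04 + $36,200.41 + $0.00 = $51,663.45.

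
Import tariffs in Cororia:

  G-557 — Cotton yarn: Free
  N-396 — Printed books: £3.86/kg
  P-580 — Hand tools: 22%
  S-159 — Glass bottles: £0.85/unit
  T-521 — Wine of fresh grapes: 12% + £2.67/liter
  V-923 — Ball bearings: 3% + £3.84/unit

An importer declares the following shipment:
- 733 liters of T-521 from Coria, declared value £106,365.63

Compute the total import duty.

£14,720.99

Line 1 (T-521, Coria, 733 liters, £106,365.63):
Base rate for T-521 is 12% + £2.67/liter.
Duty = £106,365.63 × 12% + 733 × £2.67 = £14,720.99.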